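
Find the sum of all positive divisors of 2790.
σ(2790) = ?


Divisors of 2790: 1, 2, 3, 5, 6, 9, 10, 15, 18, 30, 31, 45, 62, 90, 93, 155, 186, 279, 310, 465, 558, 930, 1395, 2790
Sum = 1 + 2 + 3 + 5 + 6 + 9 + 10 + 15 + 18 + 30 + 31 + 45 + 62 + 90 + 93 + 155 + 186 + 279 + 310 + 465 + 558 + 930 + 1395 + 2790 = 7488

σ(2790) = 7488


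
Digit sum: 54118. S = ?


5 + 4 + 1 + 1 + 8 = 19


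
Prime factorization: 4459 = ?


4459 / 7 = 637
637 / 7 = 91
91 / 7 = 13
13 / 13 = 1
4459 = 7^3 × 13


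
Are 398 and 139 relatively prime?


Euclidean algorithm:
398 = 2 * 139 + 120
139 = 1 * 120 + 19
120 = 6 * 19 + 6
19 = 3 * 6 + 1
6 = 6 * 1 + 0
GCD(398, 139) = 1

Yes, coprime (GCD = 1)


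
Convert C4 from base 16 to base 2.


C4 (base 16) = 196 (decimal)
196 (decimal) = 11000100 (base 2)


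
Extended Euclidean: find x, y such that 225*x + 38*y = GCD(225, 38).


Tabular extended Euclidean (each row: r = 225*s + 38*t):
r=225, s=1, t=0
r=38, s=0, t=1
q=5: r=35, s=1, t=-5   [225*(1) + 38*(-5) = 35]
q=1: r=3, s=-1, t=6   [225*(-1) + 38*(6) = 3]
q=11: r=2, s=12, t=-71   [225*(12) + 38*(-71) = 2]
q=1: r=1, s=-13, t=77   [225*(-13) + 38*(77) = 1]
q=2: r=0, s=38, t=-225   [225*(38) + 38*(-225) = 0]
GCD = 1; from the row with r=1: x=-13, y=77
Check: 225*(-13) + 38*(77) = -2925 + 2926 = 1

GCD = 1, x = -13, y = 77


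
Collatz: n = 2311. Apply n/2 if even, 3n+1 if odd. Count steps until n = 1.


2311 → 6934 → 3467 → 10402 → 5201 → 15604 → 7802 → 3901 → 11704 → 5852 → 2926 → 1463 → 4390 → 2195 → 6586 → 3293 → 9880 → 4940 → 2470 → 1235 → 3706 → 1853 → 5560 → 2780 → 1390 → 695 → 2086 → 1043 → 3130 → 1565 → 4696 → 2348 → 1174 → 587 → 1762 → 881 → 2644 → 1322 → 661 → 1984 → 992 → 496 → 248 → 124 → 62 → 31 → 94 → 47 → 142 → 71 → 214 → 107 → 322 → 161 → 484 → 242 → 121 → 364 → 182 → 91 → 274 → 137 → 412 → 206 → 103 → 310 → 155 → 466 → 233 → 700 → 350 → 175 → 526 → 263 → 790 → 395 → 1186 → 593 → 1780 → 890 → 445 → 1336 → 668 → 334 → 167 → 502 → 251 → 754 → 377 → 1132 → 566 → 283 → 850 → 425 → 1276 → 638 → 319 → 958 → 479 → 1438 → 719 → 2158 → 1079 → 3238 → 1619 → 4858 → 2429 → 7288 → 3644 → 1822 → 911 → 2734 → 1367 → 4102 → 2051 → 6154 → 3077 → 9232 → 4616 → 2308 → 1154 → 577 → 1732 → 866 → 433 → 1300 → 650 → 325 → 976 → 488 → 244 → 122 → 61 → 184 → 92 → 46 → 23 → 70 → 35 → 106 → 53 → 160 → 80 → 40 → 20 → 10 → 5 → 16 → 8 → 4 → 2 → 1
Total steps = 151

151 steps


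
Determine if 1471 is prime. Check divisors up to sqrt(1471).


Check divisors up to sqrt(1471) = 38.3536
No divisors found.
1471 is prime.

Yes, 1471 is prime


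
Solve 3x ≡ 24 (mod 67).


GCD(3, 67) = 1, unique solution
a^(-1) mod 67 = 45
x = 45 * 24 mod 67 = 8

x ≡ 8 (mod 67)


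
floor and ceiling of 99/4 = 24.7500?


99/4 = 24.7500
floor = 24
ceil = 25

floor = 24, ceil = 25


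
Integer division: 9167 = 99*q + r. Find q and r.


9167 = 99 * 92 + 59
Check: 9108 + 59 = 9167

q = 92, r = 59


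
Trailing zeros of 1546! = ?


floor(1546/5) = 309
floor(1546/25) = 61
floor(1546/125) = 12
floor(1546/625) = 2
Total = 384

384 trailing zeros


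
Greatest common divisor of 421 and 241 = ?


421 = 1 * 241 + 180
241 = 1 * 180 + 61
180 = 2 * 61 + 58
61 = 1 * 58 + 3
58 = 19 * 3 + 1
3 = 3 * 1 + 0
GCD = 1


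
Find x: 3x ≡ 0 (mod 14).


GCD(3, 14) = 1, unique solution
a^(-1) mod 14 = 5
x = 5 * 0 mod 14 = 0

x ≡ 0 (mod 14)


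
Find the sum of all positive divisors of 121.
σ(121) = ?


Divisors of 121: 1, 11, 121
Sum = 1 + 11 + 121 = 133

σ(121) = 133


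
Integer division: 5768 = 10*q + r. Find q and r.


5768 = 10 * 576 + 8
Check: 5760 + 8 = 5768

q = 576, r = 8


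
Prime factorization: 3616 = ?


3616 / 2 = 1808
1808 / 2 = 904
904 / 2 = 452
452 / 2 = 226
226 / 2 = 113
113 / 113 = 1
3616 = 2^5 × 113


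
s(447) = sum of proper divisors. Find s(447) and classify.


Proper divisors: 1, 3, 149
Sum = 1 + 3 + 149 = 153
153 < 447 → deficient

s(447) = 153 (deficient)


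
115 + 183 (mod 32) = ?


115 + 183 = 298
298 mod 32 = 10


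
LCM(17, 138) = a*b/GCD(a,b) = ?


GCD(17, 138) = 1
LCM = 17*138/1 = 2346/1 = 2346

LCM = 2346


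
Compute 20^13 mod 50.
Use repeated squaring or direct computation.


20^1 mod 50 = 20
20^2 mod 50 = 0
20^3 mod 50 = 0
20^4 mod 50 = 0
20^5 mod 50 = 0
20^6 mod 50 = 0
20^7 mod 50 = 0
20^8 mod 50 = 0
20^9 mod 50 = 0
20^10 mod 50 = 0
20^11 mod 50 = 0
20^12 mod 50 = 0
20^13 mod 50 = 0


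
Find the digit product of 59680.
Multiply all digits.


5 × 9 × 6 × 8 × 0 = 0


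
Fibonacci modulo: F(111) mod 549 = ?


F(k) mod 549 for k=1..111:
1, 1, 2, 3, 5, 8, 13, 21, 34, 55, 89, 144, 233, 377, 61, 438, 499, 388, 338, 177, 515, 143, 109, 252, 361, 64, 425, 489, 365, 305, 121, 426, 547, 424, 422, 297, 170, 467, 88, 6, 94, 100, 194, 294, 488, 233, 172, 405, 28, 433, 461, 345, 257, 53, 310, 363, 124, 487, 62, 0, 62, 62, 124, 186, 310, 496, 257, 204, 461, 116, 28, 144, 172, 316, 488, 255, 194, 449, 94, 543, 88, 82, 170, 252, 422, 125, 547, 123, 121, 244, 365, 60, 425, 485, 361, 297, 109, 406, 515, 372, 338, 161, 499, 111, 61, 172, 233, 405, 89, 494, 34
F(111) mod 549 = 34


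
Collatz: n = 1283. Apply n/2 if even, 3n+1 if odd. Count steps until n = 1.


1283 → 3850 → 1925 → 5776 → 2888 → 1444 → 722 → 361 → 1084 → 542 → 271 → 814 → 407 → 1222 → 611 → 1834 → 917 → 2752 → 1376 → 688 → 344 → 172 → 86 → 43 → 130 → 65 → 196 → 98 → 49 → 148 → 74 → 37 → 112 → 56 → 28 → 14 → 7 → 22 → 11 → 34 → 17 → 52 → 26 → 13 → 40 → 20 → 10 → 5 → 16 → 8 → 4 → 2 → 1
Total steps = 52

52 steps


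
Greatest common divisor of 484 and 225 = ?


484 = 2 * 225 + 34
225 = 6 * 34 + 21
34 = 1 * 21 + 13
21 = 1 * 13 + 8
13 = 1 * 8 + 5
8 = 1 * 5 + 3
5 = 1 * 3 + 2
3 = 1 * 2 + 1
2 = 2 * 1 + 0
GCD = 1


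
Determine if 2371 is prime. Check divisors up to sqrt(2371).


Check divisors up to sqrt(2371) = 48.6929
No divisors found.
2371 is prime.

Yes, 2371 is prime


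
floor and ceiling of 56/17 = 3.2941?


56/17 = 3.2941
floor = 3
ceil = 4

floor = 3, ceil = 4


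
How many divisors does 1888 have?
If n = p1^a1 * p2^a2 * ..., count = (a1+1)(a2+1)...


1888 = 2^5 × 59^1
d(1888) = (5+1) × (1+1) = 12

12 divisors


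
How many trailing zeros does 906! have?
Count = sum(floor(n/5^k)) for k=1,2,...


floor(906/5) = 181
floor(906/25) = 36
floor(906/125) = 7
floor(906/625) = 1
Total = 225

225 trailing zeros


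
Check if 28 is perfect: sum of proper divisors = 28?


Proper divisors of 28: 1, 2, 4, 7, 14
Sum = 1 + 2 + 4 + 7 + 14 = 28

Yes, 28 is perfect (28 = 28)


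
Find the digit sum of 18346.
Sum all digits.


1 + 8 + 3 + 4 + 6 = 22


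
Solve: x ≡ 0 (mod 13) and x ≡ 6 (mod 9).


M = 13*9 = 117
M1 = M/13 = 9, M2 = M/9 = 13
M1^(-1) mod 13 = 3, M2^(-1) mod 9 = 7
x = 0*9*3 + 6*13*7 = 546
546 mod 117 = 78
Check: 78 mod 13 = 0 ✓, 78 mod 9 = 6 ✓

x ≡ 78 (mod 117)


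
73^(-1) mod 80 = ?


Use the extended Euclidean algorithm on (80, 73); each row r = 80*s + 73*t:
r=80, s=1, t=0
r=73, s=0, t=1
q=1: r=7, s=1, t=-1   [80*(1) + 73*(-1) = 7]
q=10: r=3, s=-10, t=11   [80*(-10) + 73*(11) = 3]
q=2: r=1, s=21, t=-23   [80*(21) + 73*(-23) = 1]
q=3: r=0, s=-73, t=80   [80*(-73) + 73*(80) = 0]
GCD = 1 with t = -23, so 73*(-23) ≡ 1 (mod 80)
Inverse = -23 mod 80 = 57
Check: 73 * 57 = 4161 ≡ 1 (mod 80)

73^(-1) ≡ 57 (mod 80)


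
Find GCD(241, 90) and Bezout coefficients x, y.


Tabular extended Euclidean (each row: r = 241*s + 90*t):
r=241, s=1, t=0
r=90, s=0, t=1
q=2: r=61, s=1, t=-2   [241*(1) + 90*(-2) = 61]
q=1: r=29, s=-1, t=3   [241*(-1) + 90*(3) = 29]
q=2: r=3, s=3, t=-8   [241*(3) + 90*(-8) = 3]
q=9: r=2, s=-28, t=75   [241*(-28) + 90*(75) = 2]
q=1: r=1, s=31, t=-83   [241*(31) + 90*(-83) = 1]
q=2: r=0, s=-90, t=241   [241*(-90) + 90*(241) = 0]
GCD = 1; from the row with r=1: x=31, y=-83
Check: 241*(31) + 90*(-83) = 7471 - 7470 = 1

GCD = 1, x = 31, y = -83


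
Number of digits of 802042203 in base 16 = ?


802042203 in base 16 = 2FCE315B
Number of digits = 8

8 digits (base 16)


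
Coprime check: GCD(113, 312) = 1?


Euclidean algorithm:
312 = 2 * 113 + 86
113 = 1 * 86 + 27
86 = 3 * 27 + 5
27 = 5 * 5 + 2
5 = 2 * 2 + 1
2 = 2 * 1 + 0
GCD(113, 312) = 1

Yes, coprime (GCD = 1)


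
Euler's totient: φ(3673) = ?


3673 = 3673
Prime factors: 3673
φ(3673) = 3673 × (1-1/3673)
= 3673 × 3672/3673 = 3672

φ(3673) = 3672


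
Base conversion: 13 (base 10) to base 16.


13 (base 10) = 13 (decimal)
13 (decimal) = D (base 16)


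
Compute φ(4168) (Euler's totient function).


4168 = 2^3 × 521
Prime factors: 2, 521
φ(4168) = 4168 × (1-1/2) × (1-1/521)
= 4168 × 1/2 × 520/521 = 2080

φ(4168) = 2080


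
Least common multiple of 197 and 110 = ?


GCD(197, 110) = 1
LCM = 197*110/1 = 21670/1 = 21670

LCM = 21670


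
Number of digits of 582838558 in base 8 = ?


582838558 in base 8 = 4257264436
Number of digits = 10

10 digits (base 8)


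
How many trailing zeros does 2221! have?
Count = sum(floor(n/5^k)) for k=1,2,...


floor(2221/5) = 444
floor(2221/25) = 88
floor(2221/125) = 17
floor(2221/625) = 3
Total = 552

552 trailing zeros


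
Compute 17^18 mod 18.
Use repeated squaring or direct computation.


17^1 mod 18 = 17
17^2 mod 18 = 1
17^3 mod 18 = 17
17^4 mod 18 = 1
17^5 mod 18 = 17
17^6 mod 18 = 1
17^7 mod 18 = 17
17^8 mod 18 = 1
17^9 mod 18 = 17
17^10 mod 18 = 1
17^11 mod 18 = 17
17^12 mod 18 = 1
17^13 mod 18 = 17
17^14 mod 18 = 1
17^15 mod 18 = 17
17^16 mod 18 = 1
17^17 mod 18 = 17
17^18 mod 18 = 1


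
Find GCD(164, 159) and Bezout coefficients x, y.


Tabular extended Euclidean (each row: r = 164*s + 159*t):
r=164, s=1, t=0
r=159, s=0, t=1
q=1: r=5, s=1, t=-1   [164*(1) + 159*(-1) = 5]
q=31: r=4, s=-31, t=32   [164*(-31) + 159*(32) = 4]
q=1: r=1, s=32, t=-33   [164*(32) + 159*(-33) = 1]
q=4: r=0, s=-159, t=164   [164*(-159) + 159*(164) = 0]
GCD = 1; from the row with r=1: x=32, y=-33
Check: 164*(32) + 159*(-33) = 5248 - 5247 = 1

GCD = 1, x = 32, y = -33


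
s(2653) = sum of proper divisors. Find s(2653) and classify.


Proper divisors: 1, 7, 379
Sum = 1 + 7 + 379 = 387
387 < 2653 → deficient

s(2653) = 387 (deficient)


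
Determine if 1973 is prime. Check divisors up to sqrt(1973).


Check divisors up to sqrt(1973) = 44.4185
No divisors found.
1973 is prime.

Yes, 1973 is prime


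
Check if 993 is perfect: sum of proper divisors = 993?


Proper divisors of 993: 1, 3, 331
Sum = 1 + 3 + 331 = 335

No, 993 is not perfect (335 ≠ 993)


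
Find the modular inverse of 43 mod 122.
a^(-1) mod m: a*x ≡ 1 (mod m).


Use the extended Euclidean algorithm on (122, 43); each row r = 122*s + 43*t:
r=122, s=1, t=0
r=43, s=0, t=1
q=2: r=36, s=1, t=-2   [122*(1) + 43*(-2) = 36]
q=1: r=7, s=-1, t=3   [122*(-1) + 43*(3) = 7]
q=5: r=1, s=6, t=-17   [122*(6) + 43*(-17) = 1]
q=7: r=0, s=-43, t=122   [122*(-43) + 43*(122) = 0]
GCD = 1 with t = -17, so 43*(-17) ≡ 1 (mod 122)
Inverse = -17 mod 122 = 105
Check: 43 * 105 = 4515 ≡ 1 (mod 122)

43^(-1) ≡ 105 (mod 122)


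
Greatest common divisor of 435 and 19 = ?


435 = 22 * 19 + 17
19 = 1 * 17 + 2
17 = 8 * 2 + 1
2 = 2 * 1 + 0
GCD = 1


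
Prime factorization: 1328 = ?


1328 / 2 = 664
664 / 2 = 332
332 / 2 = 166
166 / 2 = 83
83 / 83 = 1
1328 = 2^4 × 83


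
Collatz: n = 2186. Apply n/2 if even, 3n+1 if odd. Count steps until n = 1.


2186 → 1093 → 3280 → 1640 → 820 → 410 → 205 → 616 → 308 → 154 → 77 → 232 → 116 → 58 → 29 → 88 → 44 → 22 → 11 → 34 → 17 → 52 → 26 → 13 → 40 → 20 → 10 → 5 → 16 → 8 → 4 → 2 → 1
Total steps = 32

32 steps


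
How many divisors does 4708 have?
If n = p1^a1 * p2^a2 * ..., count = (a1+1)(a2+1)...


4708 = 2^2 × 11^1 × 107^1
d(4708) = (2+1) × (1+1) × (1+1) = 12

12 divisors


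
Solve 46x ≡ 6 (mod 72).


GCD(46, 72) = 2 divides 6
Divide: 23x ≡ 3 (mod 36)
x ≡ 33 (mod 36)


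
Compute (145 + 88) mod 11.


145 + 88 = 233
233 mod 11 = 2


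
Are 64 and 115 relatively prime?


Euclidean algorithm:
115 = 1 * 64 + 51
64 = 1 * 51 + 13
51 = 3 * 13 + 12
13 = 1 * 12 + 1
12 = 12 * 1 + 0
GCD(64, 115) = 1

Yes, coprime (GCD = 1)


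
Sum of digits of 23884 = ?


2 + 3 + 8 + 8 + 4 = 25


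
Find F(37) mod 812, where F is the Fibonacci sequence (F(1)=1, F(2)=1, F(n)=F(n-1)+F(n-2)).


F(k) mod 812 for k=1..37:
1, 1, 2, 3, 5, 8, 13, 21, 34, 55, 89, 144, 233, 377, 610, 175, 785, 148, 121, 269, 390, 659, 237, 84, 321, 405, 726, 319, 233, 552, 785, 525, 498, 211, 709, 108, 5
F(37) mod 812 = 5


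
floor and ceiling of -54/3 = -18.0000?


-54/3 = -18.0000
floor = -18
ceil = -18

floor = -18, ceil = -18


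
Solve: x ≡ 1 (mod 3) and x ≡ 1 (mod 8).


M = 3*8 = 24
M1 = M/3 = 8, M2 = M/8 = 3
M1^(-1) mod 3 = 2, M2^(-1) mod 8 = 3
x = 1*8*2 + 1*3*3 = 25
25 mod 24 = 1
Check: 1 mod 3 = 1 ✓, 1 mod 8 = 1 ✓

x ≡ 1 (mod 24)


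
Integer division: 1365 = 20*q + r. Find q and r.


1365 = 20 * 68 + 5
Check: 1360 + 5 = 1365

q = 68, r = 5


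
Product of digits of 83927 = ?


8 × 3 × 9 × 2 × 7 = 3024


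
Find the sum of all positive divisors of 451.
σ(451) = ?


Divisors of 451: 1, 11, 41, 451
Sum = 1 + 11 + 41 + 451 = 504

σ(451) = 504


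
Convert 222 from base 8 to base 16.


222 (base 8) = 146 (decimal)
146 (decimal) = 92 (base 16)


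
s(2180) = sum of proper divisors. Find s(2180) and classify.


Proper divisors: 1, 2, 4, 5, 10, 20, 109, 218, 436, 545, 1090
Sum = 1 + 2 + 4 + 5 + 10 + 20 + 109 + 218 + 436 + 545 + 1090 = 2440
2440 > 2180 → abundant

s(2180) = 2440 (abundant)


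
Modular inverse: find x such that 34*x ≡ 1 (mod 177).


Use the extended Euclidean algorithm on (177, 34); each row r = 177*s + 34*t:
r=177, s=1, t=0
r=34, s=0, t=1
q=5: r=7, s=1, t=-5   [177*(1) + 34*(-5) = 7]
q=4: r=6, s=-4, t=21   [177*(-4) + 34*(21) = 6]
q=1: r=1, s=5, t=-26   [177*(5) + 34*(-26) = 1]
q=6: r=0, s=-34, t=177   [177*(-34) + 34*(177) = 0]
GCD = 1 with t = -26, so 34*(-26) ≡ 1 (mod 177)
Inverse = -26 mod 177 = 151
Check: 34 * 151 = 5134 ≡ 1 (mod 177)

34^(-1) ≡ 151 (mod 177)


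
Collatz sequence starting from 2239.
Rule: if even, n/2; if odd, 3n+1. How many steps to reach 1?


2239 → 6718 → 3359 → 10078 → 5039 → 15118 → 7559 → 22678 → 11339 → 34018 → 17009 → 51028 → 25514 → 12757 → 38272 → 19136 → 9568 → 4784 → 2392 → 1196 → 598 → 299 → 898 → 449 → 1348 → 674 → 337 → 1012 → 506 → 253 → 760 → 380 → 190 → 95 → 286 → 143 → 430 → 215 → 646 → 323 → 970 → 485 → 1456 → 728 → 364 → 182 → 91 → 274 → 137 → 412 → 206 → 103 → 310 → 155 → 466 → 233 → 700 → 350 → 175 → 526 → 263 → 790 → 395 → 1186 → 593 → 1780 → 890 → 445 → 1336 → 668 → 334 → 167 → 502 → 251 → 754 → 377 → 1132 → 566 → 283 → 850 → 425 → 1276 → 638 → 319 → 958 → 479 → 1438 → 719 → 2158 → 1079 → 3238 → 1619 → 4858 → 2429 → 7288 → 3644 → 1822 → 911 → 2734 → 1367 → 4102 → 2051 → 6154 → 3077 → 9232 → 4616 → 2308 → 1154 → 577 → 1732 → 866 → 433 → 1300 → 650 → 325 → 976 → 488 → 244 → 122 → 61 → 184 → 92 → 46 → 23 → 70 → 35 → 106 → 53 → 160 → 80 → 40 → 20 → 10 → 5 → 16 → 8 → 4 → 2 → 1
Total steps = 138

138 steps


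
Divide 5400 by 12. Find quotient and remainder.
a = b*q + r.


5400 = 12 * 450 + 0
Check: 5400 + 0 = 5400

q = 450, r = 0


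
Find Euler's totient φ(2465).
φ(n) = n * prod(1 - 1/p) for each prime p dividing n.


2465 = 5 × 17 × 29
Prime factors: 5, 17, 29
φ(2465) = 2465 × (1-1/5) × (1-1/17) × (1-1/29)
= 2465 × 4/5 × 16/17 × 28/29 = 1792

φ(2465) = 1792


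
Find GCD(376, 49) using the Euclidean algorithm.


376 = 7 * 49 + 33
49 = 1 * 33 + 16
33 = 2 * 16 + 1
16 = 16 * 1 + 0
GCD = 1


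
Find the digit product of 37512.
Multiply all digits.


3 × 7 × 5 × 1 × 2 = 210


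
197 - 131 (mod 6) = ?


197 - 131 = 66
66 mod 6 = 0


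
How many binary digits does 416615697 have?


416615697 in base 2 = 11000110101010000110100010001
Number of digits = 29

29 digits (base 2)


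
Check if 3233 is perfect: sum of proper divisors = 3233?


Proper divisors of 3233: 1, 53, 61
Sum = 1 + 53 + 61 = 115

No, 3233 is not perfect (115 ≠ 3233)


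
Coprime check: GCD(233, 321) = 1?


Euclidean algorithm:
321 = 1 * 233 + 88
233 = 2 * 88 + 57
88 = 1 * 57 + 31
57 = 1 * 31 + 26
31 = 1 * 26 + 5
26 = 5 * 5 + 1
5 = 5 * 1 + 0
GCD(233, 321) = 1

Yes, coprime (GCD = 1)


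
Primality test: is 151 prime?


Check divisors up to sqrt(151) = 12.2882
No divisors found.
151 is prime.

Yes, 151 is prime


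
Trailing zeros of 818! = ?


floor(818/5) = 163
floor(818/25) = 32
floor(818/125) = 6
floor(818/625) = 1
Total = 202

202 trailing zeros


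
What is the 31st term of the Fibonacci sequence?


Sequence: 1, 1, 2, 3, 5, 8, 13, 21, 34, 55, 89, 144, 233, 377, 610, 987, 1597, 2584, 4181, 6765, 10946, 17711, 28657, 46368, 75025, 121393, 196418, 317811, 514229, 832040, 1346269
F(31) = 1346269


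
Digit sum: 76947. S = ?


7 + 6 + 9 + 4 + 7 = 33


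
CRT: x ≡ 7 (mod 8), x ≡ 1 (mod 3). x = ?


M = 8*3 = 24
M1 = M/8 = 3, M2 = M/3 = 8
M1^(-1) mod 8 = 3, M2^(-1) mod 3 = 2
x = 7*3*3 + 1*8*2 = 79
79 mod 24 = 7
Check: 7 mod 8 = 7 ✓, 7 mod 3 = 1 ✓

x ≡ 7 (mod 24)


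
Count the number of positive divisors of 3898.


3898 = 2^1 × 1949^1
d(3898) = (1+1) × (1+1) = 4

4 divisors


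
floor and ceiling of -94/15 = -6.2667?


-94/15 = -6.2667
floor = -7
ceil = -6

floor = -7, ceil = -6


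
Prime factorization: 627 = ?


627 / 3 = 209
209 / 11 = 19
19 / 19 = 1
627 = 3 × 11 × 19


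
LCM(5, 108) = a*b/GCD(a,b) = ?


GCD(5, 108) = 1
LCM = 5*108/1 = 540/1 = 540

LCM = 540


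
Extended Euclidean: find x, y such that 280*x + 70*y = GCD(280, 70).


Tabular extended Euclidean (each row: r = 280*s + 70*t):
r=280, s=1, t=0
r=70, s=0, t=1
q=4: r=0, s=1, t=-4   [280*(1) + 70*(-4) = 0]
GCD = 70; from the row with r=70: x=0, y=1
Check: 280*(0) + 70*(1) = 0 + 70 = 70

GCD = 70, x = 0, y = 1


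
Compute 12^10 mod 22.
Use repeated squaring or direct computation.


12^1 mod 22 = 12
12^2 mod 22 = 12
12^3 mod 22 = 12
12^4 mod 22 = 12
12^5 mod 22 = 12
12^6 mod 22 = 12
12^7 mod 22 = 12
12^8 mod 22 = 12
12^9 mod 22 = 12
12^10 mod 22 = 12


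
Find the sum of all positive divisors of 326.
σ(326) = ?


Divisors of 326: 1, 2, 163, 326
Sum = 1 + 2 + 163 + 326 = 492

σ(326) = 492


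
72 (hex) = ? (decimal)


72 (base 16) = 114 (decimal)
114 (decimal) = 114 (base 10)


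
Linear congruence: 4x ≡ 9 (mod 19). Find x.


GCD(4, 19) = 1, unique solution
a^(-1) mod 19 = 5
x = 5 * 9 mod 19 = 7

x ≡ 7 (mod 19)


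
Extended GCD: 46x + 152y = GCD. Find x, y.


Tabular extended Euclidean (each row: r = 46*s + 152*t):
r=46, s=1, t=0
r=152, s=0, t=1
q=0: r=46, s=1, t=0   [46*(1) + 152*(0) = 46]
q=3: r=14, s=-3, t=1   [46*(-3) + 152*(1) = 14]
q=3: r=4, s=10, t=-3   [46*(10) + 152*(-3) = 4]
q=3: r=2, s=-33, t=10   [46*(-33) + 152*(10) = 2]
q=2: r=0, s=76, t=-23   [46*(76) + 152*(-23) = 0]
GCD = 2; from the row with r=2: x=-33, y=10
Check: 46*(-33) + 152*(10) = -1518 + 1520 = 2

GCD = 2, x = -33, y = 10


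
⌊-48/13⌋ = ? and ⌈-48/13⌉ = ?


-48/13 = -3.6923
floor = -4
ceil = -3

floor = -4, ceil = -3


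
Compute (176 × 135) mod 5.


176 × 135 = 23760
23760 mod 5 = 0


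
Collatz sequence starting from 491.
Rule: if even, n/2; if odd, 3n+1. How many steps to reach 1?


491 → 1474 → 737 → 2212 → 1106 → 553 → 1660 → 830 → 415 → 1246 → 623 → 1870 → 935 → 2806 → 1403 → 4210 → 2105 → 6316 → 3158 → 1579 → 4738 → 2369 → 7108 → 3554 → 1777 → 5332 → 2666 → 1333 → 4000 → 2000 → 1000 → 500 → 250 → 125 → 376 → 188 → 94 → 47 → 142 → 71 → 214 → 107 → 322 → 161 → 484 → 242 → 121 → 364 → 182 → 91 → 274 → 137 → 412 → 206 → 103 → 310 → 155 → 466 → 233 → 700 → 350 → 175 → 526 → 263 → 790 → 395 → 1186 → 593 → 1780 → 890 → 445 → 1336 → 668 → 334 → 167 → 502 → 251 → 754 → 377 → 1132 → 566 → 283 → 850 → 425 → 1276 → 638 → 319 → 958 → 479 → 1438 → 719 → 2158 → 1079 → 3238 → 1619 → 4858 → 2429 → 7288 → 3644 → 1822 → 911 → 2734 → 1367 → 4102 → 2051 → 6154 → 3077 → 9232 → 4616 → 2308 → 1154 → 577 → 1732 → 866 → 433 → 1300 → 650 → 325 → 976 → 488 → 244 → 122 → 61 → 184 → 92 → 46 → 23 → 70 → 35 → 106 → 53 → 160 → 80 → 40 → 20 → 10 → 5 → 16 → 8 → 4 → 2 → 1
Total steps = 141

141 steps


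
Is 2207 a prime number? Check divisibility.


Check divisors up to sqrt(2207) = 46.9787
No divisors found.
2207 is prime.

Yes, 2207 is prime


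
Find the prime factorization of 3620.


3620 / 2 = 1810
1810 / 2 = 905
905 / 5 = 181
181 / 181 = 1
3620 = 2^2 × 5 × 181


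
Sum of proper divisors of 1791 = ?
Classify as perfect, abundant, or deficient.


Proper divisors: 1, 3, 9, 199, 597
Sum = 1 + 3 + 9 + 199 + 597 = 809
809 < 1791 → deficient

s(1791) = 809 (deficient)


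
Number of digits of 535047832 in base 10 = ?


535047832 has 9 digits in base 10
floor(log10(535047832)) + 1 = floor(8.7284) + 1 = 9

9 digits (base 10)


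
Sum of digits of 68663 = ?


6 + 8 + 6 + 6 + 3 = 29


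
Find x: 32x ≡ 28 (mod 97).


GCD(32, 97) = 1, unique solution
a^(-1) mod 97 = 94
x = 94 * 28 mod 97 = 13

x ≡ 13 (mod 97)


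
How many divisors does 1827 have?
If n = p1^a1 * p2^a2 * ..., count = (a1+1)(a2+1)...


1827 = 3^2 × 7^1 × 29^1
d(1827) = (2+1) × (1+1) × (1+1) = 12

12 divisors


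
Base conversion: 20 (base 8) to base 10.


20 (base 8) = 16 (decimal)
16 (decimal) = 16 (base 10)


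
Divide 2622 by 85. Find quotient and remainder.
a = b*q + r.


2622 = 85 * 30 + 72
Check: 2550 + 72 = 2622

q = 30, r = 72


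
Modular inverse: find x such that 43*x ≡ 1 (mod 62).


Use the extended Euclidean algorithm on (62, 43); each row r = 62*s + 43*t:
r=62, s=1, t=0
r=43, s=0, t=1
q=1: r=19, s=1, t=-1   [62*(1) + 43*(-1) = 19]
q=2: r=5, s=-2, t=3   [62*(-2) + 43*(3) = 5]
q=3: r=4, s=7, t=-10   [62*(7) + 43*(-10) = 4]
q=1: r=1, s=-9, t=13   [62*(-9) + 43*(13) = 1]
q=4: r=0, s=43, t=-62   [62*(43) + 43*(-62) = 0]
GCD = 1 with t = 13, so 43*(13) ≡ 1 (mod 62)
Inverse = 13 mod 62 = 13
Check: 43 * 13 = 559 ≡ 1 (mod 62)

43^(-1) ≡ 13 (mod 62)


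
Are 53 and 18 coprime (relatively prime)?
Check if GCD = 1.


Euclidean algorithm:
53 = 2 * 18 + 17
18 = 1 * 17 + 1
17 = 17 * 1 + 0
GCD(53, 18) = 1

Yes, coprime (GCD = 1)


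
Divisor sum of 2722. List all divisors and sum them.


Divisors of 2722: 1, 2, 1361, 2722
Sum = 1 + 2 + 1361 + 2722 = 4086

σ(2722) = 4086


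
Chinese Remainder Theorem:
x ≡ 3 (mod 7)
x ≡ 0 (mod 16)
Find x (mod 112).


M = 7*16 = 112
M1 = M/7 = 16, M2 = M/16 = 7
M1^(-1) mod 7 = 4, M2^(-1) mod 16 = 7
x = 3*16*4 + 0*7*7 = 192
192 mod 112 = 80
Check: 80 mod 7 = 3 ✓, 80 mod 16 = 0 ✓

x ≡ 80 (mod 112)


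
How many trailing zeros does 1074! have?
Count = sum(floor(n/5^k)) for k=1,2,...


floor(1074/5) = 214
floor(1074/25) = 42
floor(1074/125) = 8
floor(1074/625) = 1
Total = 265

265 trailing zeros


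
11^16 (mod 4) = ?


11^1 mod 4 = 3
11^2 mod 4 = 1
11^3 mod 4 = 3
11^4 mod 4 = 1
11^5 mod 4 = 3
11^6 mod 4 = 1
11^7 mod 4 = 3
11^8 mod 4 = 1
11^9 mod 4 = 3
11^10 mod 4 = 1
11^11 mod 4 = 3
11^12 mod 4 = 1
11^13 mod 4 = 3
11^14 mod 4 = 1
11^15 mod 4 = 3
11^16 mod 4 = 1


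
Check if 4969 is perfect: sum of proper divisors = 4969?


Proper divisors of 4969: 1
Sum = 1 = 1

No, 4969 is not perfect (1 ≠ 4969)


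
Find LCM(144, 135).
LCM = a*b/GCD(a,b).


GCD(144, 135) = 9
LCM = 144*135/9 = 19440/9 = 2160

LCM = 2160


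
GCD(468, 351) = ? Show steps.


468 = 1 * 351 + 117
351 = 3 * 117 + 0
GCD = 117


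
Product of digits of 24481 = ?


2 × 4 × 4 × 8 × 1 = 256


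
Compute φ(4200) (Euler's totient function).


4200 = 2^3 × 3 × 5^2 × 7
Prime factors: 2, 3, 5, 7
φ(4200) = 4200 × (1-1/2) × (1-1/3) × (1-1/5) × (1-1/7)
= 4200 × 1/2 × 2/3 × 4/5 × 6/7 = 960

φ(4200) = 960


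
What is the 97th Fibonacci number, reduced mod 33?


F(k) mod 33 for k=1..97:
1, 1, 2, 3, 5, 8, 13, 21, 1, 22, 23, 12, 2, 14, 16, 30, 13, 10, 23, 0, 23, 23, 13, 3, 16, 19, 2, 21, 23, 11, 1, 12, 13, 25, 5, 30, 2, 32, 1, 0, 1, 1, 2, 3, 5, 8, 13, 21, 1, 22, 23, 12, 2, 14, 16, 30, 13, 10, 23, 0, 23, 23, 13, 3, 16, 19, 2, 21, 23, 11, 1, 12, 13, 25, 5, 30, 2, 32, 1, 0, 1, 1, 2, 3, 5, 8, 13, 21, 1, 22, 23, 12, 2, 14, 16, 30, 13
F(97) mod 33 = 13


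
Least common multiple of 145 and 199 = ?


GCD(145, 199) = 1
LCM = 145*199/1 = 28855/1 = 28855

LCM = 28855


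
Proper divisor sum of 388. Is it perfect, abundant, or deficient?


Proper divisors: 1, 2, 4, 97, 194
Sum = 1 + 2 + 4 + 97 + 194 = 298
298 < 388 → deficient

s(388) = 298 (deficient)


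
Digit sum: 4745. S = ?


4 + 7 + 4 + 5 = 20


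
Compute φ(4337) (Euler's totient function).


4337 = 4337
Prime factors: 4337
φ(4337) = 4337 × (1-1/4337)
= 4337 × 4336/4337 = 4336

φ(4337) = 4336


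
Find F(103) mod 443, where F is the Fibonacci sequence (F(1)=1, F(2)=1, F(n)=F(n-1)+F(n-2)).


F(k) mod 443 for k=1..103:
1, 1, 2, 3, 5, 8, 13, 21, 34, 55, 89, 144, 233, 377, 167, 101, 268, 369, 194, 120, 314, 434, 305, 296, 158, 11, 169, 180, 349, 86, 435, 78, 70, 148, 218, 366, 141, 64, 205, 269, 31, 300, 331, 188, 76, 264, 340, 161, 58, 219, 277, 53, 330, 383, 270, 210, 37, 247, 284, 88, 372, 17, 389, 406, 352, 315, 224, 96, 320, 416, 293, 266, 116, 382, 55, 437, 49, 43, 92, 135, 227, 362, 146, 65, 211, 276, 44, 320, 364, 241, 162, 403, 122, 82, 204, 286, 47, 333, 380, 270, 207, 34, 241
F(103) mod 443 = 241


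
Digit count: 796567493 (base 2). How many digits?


796567493 in base 2 = 101111011110101010011111000101
Number of digits = 30

30 digits (base 2)


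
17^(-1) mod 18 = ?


Use the extended Euclidean algorithm on (18, 17); each row r = 18*s + 17*t:
r=18, s=1, t=0
r=17, s=0, t=1
q=1: r=1, s=1, t=-1   [18*(1) + 17*(-1) = 1]
q=17: r=0, s=-17, t=18   [18*(-17) + 17*(18) = 0]
GCD = 1 with t = -1, so 17*(-1) ≡ 1 (mod 18)
Inverse = -1 mod 18 = 17
Check: 17 * 17 = 289 ≡ 1 (mod 18)

17^(-1) ≡ 17 (mod 18)


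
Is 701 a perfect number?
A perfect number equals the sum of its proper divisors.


Proper divisors of 701: 1
Sum = 1 = 1

No, 701 is not perfect (1 ≠ 701)


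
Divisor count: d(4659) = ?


4659 = 3^1 × 1553^1
d(4659) = (1+1) × (1+1) = 4

4 divisors


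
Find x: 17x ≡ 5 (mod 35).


GCD(17, 35) = 1, unique solution
a^(-1) mod 35 = 33
x = 33 * 5 mod 35 = 25

x ≡ 25 (mod 35)


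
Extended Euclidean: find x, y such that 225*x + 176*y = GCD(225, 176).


Tabular extended Euclidean (each row: r = 225*s + 176*t):
r=225, s=1, t=0
r=176, s=0, t=1
q=1: r=49, s=1, t=-1   [225*(1) + 176*(-1) = 49]
q=3: r=29, s=-3, t=4   [225*(-3) + 176*(4) = 29]
q=1: r=20, s=4, t=-5   [225*(4) + 176*(-5) = 20]
q=1: r=9, s=-7, t=9   [225*(-7) + 176*(9) = 9]
q=2: r=2, s=18, t=-23   [225*(18) + 176*(-23) = 2]
q=4: r=1, s=-79, t=101   [225*(-79) + 176*(101) = 1]
q=2: r=0, s=176, t=-225   [225*(176) + 176*(-225) = 0]
GCD = 1; from the row with r=1: x=-79, y=101
Check: 225*(-79) + 176*(101) = -17775 + 17776 = 1

GCD = 1, x = -79, y = 101


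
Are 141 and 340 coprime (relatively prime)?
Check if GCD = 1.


Euclidean algorithm:
340 = 2 * 141 + 58
141 = 2 * 58 + 25
58 = 2 * 25 + 8
25 = 3 * 8 + 1
8 = 8 * 1 + 0
GCD(141, 340) = 1

Yes, coprime (GCD = 1)


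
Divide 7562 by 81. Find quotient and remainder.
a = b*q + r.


7562 = 81 * 93 + 29
Check: 7533 + 29 = 7562

q = 93, r = 29


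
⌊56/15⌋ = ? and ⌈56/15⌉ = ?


56/15 = 3.7333
floor = 3
ceil = 4

floor = 3, ceil = 4


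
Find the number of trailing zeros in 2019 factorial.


floor(2019/5) = 403
floor(2019/25) = 80
floor(2019/125) = 16
floor(2019/625) = 3
Total = 502

502 trailing zeros


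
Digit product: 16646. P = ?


1 × 6 × 6 × 4 × 6 = 864


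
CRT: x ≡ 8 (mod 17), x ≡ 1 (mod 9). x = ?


M = 17*9 = 153
M1 = M/17 = 9, M2 = M/9 = 17
M1^(-1) mod 17 = 2, M2^(-1) mod 9 = 8
x = 8*9*2 + 1*17*8 = 280
280 mod 153 = 127
Check: 127 mod 17 = 8 ✓, 127 mod 9 = 1 ✓

x ≡ 127 (mod 153)


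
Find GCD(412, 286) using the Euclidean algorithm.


412 = 1 * 286 + 126
286 = 2 * 126 + 34
126 = 3 * 34 + 24
34 = 1 * 24 + 10
24 = 2 * 10 + 4
10 = 2 * 4 + 2
4 = 2 * 2 + 0
GCD = 2


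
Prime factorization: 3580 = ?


3580 / 2 = 1790
1790 / 2 = 895
895 / 5 = 179
179 / 179 = 1
3580 = 2^2 × 5 × 179


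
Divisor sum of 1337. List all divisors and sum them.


Divisors of 1337: 1, 7, 191, 1337
Sum = 1 + 7 + 191 + 1337 = 1536

σ(1337) = 1536


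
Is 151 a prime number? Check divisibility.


Check divisors up to sqrt(151) = 12.2882
No divisors found.
151 is prime.

Yes, 151 is prime


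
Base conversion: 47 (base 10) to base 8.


47 (base 10) = 47 (decimal)
47 (decimal) = 57 (base 8)


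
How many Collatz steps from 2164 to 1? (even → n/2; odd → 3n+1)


2164 → 1082 → 541 → 1624 → 812 → 406 → 203 → 610 → 305 → 916 → 458 → 229 → 688 → 344 → 172 → 86 → 43 → 130 → 65 → 196 → 98 → 49 → 148 → 74 → 37 → 112 → 56 → 28 → 14 → 7 → 22 → 11 → 34 → 17 → 52 → 26 → 13 → 40 → 20 → 10 → 5 → 16 → 8 → 4 → 2 → 1
Total steps = 45

45 steps


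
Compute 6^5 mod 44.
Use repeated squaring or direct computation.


6^1 mod 44 = 6
6^2 mod 44 = 36
6^3 mod 44 = 40
6^4 mod 44 = 20
6^5 mod 44 = 32


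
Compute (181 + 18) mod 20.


181 + 18 = 199
199 mod 20 = 19


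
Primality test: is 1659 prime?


1659 / 3 = 553 (exact division)
1659 is NOT prime.

No, 1659 is not prime


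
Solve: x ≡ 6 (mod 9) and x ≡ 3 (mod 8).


M = 9*8 = 72
M1 = M/9 = 8, M2 = M/8 = 9
M1^(-1) mod 9 = 8, M2^(-1) mod 8 = 1
x = 6*8*8 + 3*9*1 = 411
411 mod 72 = 51
Check: 51 mod 9 = 6 ✓, 51 mod 8 = 3 ✓

x ≡ 51 (mod 72)


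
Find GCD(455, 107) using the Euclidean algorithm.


455 = 4 * 107 + 27
107 = 3 * 27 + 26
27 = 1 * 26 + 1
26 = 26 * 1 + 0
GCD = 1


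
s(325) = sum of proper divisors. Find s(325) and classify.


Proper divisors: 1, 5, 13, 25, 65
Sum = 1 + 5 + 13 + 25 + 65 = 109
109 < 325 → deficient

s(325) = 109 (deficient)


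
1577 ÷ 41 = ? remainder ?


1577 = 41 * 38 + 19
Check: 1558 + 19 = 1577

q = 38, r = 19


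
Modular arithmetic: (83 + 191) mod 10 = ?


83 + 191 = 274
274 mod 10 = 4


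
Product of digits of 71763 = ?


7 × 1 × 7 × 6 × 3 = 882


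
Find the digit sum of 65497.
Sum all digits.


6 + 5 + 4 + 9 + 7 = 31


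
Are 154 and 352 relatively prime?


Euclidean algorithm:
352 = 2 * 154 + 44
154 = 3 * 44 + 22
44 = 2 * 22 + 0
GCD(154, 352) = 22

No, not coprime (GCD = 22)


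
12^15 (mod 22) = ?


12^1 mod 22 = 12
12^2 mod 22 = 12
12^3 mod 22 = 12
12^4 mod 22 = 12
12^5 mod 22 = 12
12^6 mod 22 = 12
12^7 mod 22 = 12
12^8 mod 22 = 12
12^9 mod 22 = 12
12^10 mod 22 = 12
12^11 mod 22 = 12
12^12 mod 22 = 12
12^13 mod 22 = 12
12^14 mod 22 = 12
12^15 mod 22 = 12


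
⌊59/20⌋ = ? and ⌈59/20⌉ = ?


59/20 = 2.9500
floor = 2
ceil = 3

floor = 2, ceil = 3


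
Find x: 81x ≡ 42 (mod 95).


GCD(81, 95) = 1, unique solution
a^(-1) mod 95 = 61
x = 61 * 42 mod 95 = 92

x ≡ 92 (mod 95)


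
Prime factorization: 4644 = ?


4644 / 2 = 2322
2322 / 2 = 1161
1161 / 3 = 387
387 / 3 = 129
129 / 3 = 43
43 / 43 = 1
4644 = 2^2 × 3^3 × 43


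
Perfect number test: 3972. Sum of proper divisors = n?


Proper divisors of 3972: 1, 2, 3, 4, 6, 12, 331, 662, 993, 1324, 1986
Sum = 1 + 2 + 3 + 4 + 6 + 12 + 331 + 662 + 993 + 1324 + 1986 = 5324

No, 3972 is not perfect (5324 ≠ 3972)


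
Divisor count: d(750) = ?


750 = 2^1 × 3^1 × 5^3
d(750) = (1+1) × (1+1) × (3+1) = 16

16 divisors


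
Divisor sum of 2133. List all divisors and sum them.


Divisors of 2133: 1, 3, 9, 27, 79, 237, 711, 2133
Sum = 1 + 3 + 9 + 27 + 79 + 237 + 711 + 2133 = 3200

σ(2133) = 3200


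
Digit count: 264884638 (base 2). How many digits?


264884638 in base 2 = 1111110010011101000110011110
Number of digits = 28

28 digits (base 2)


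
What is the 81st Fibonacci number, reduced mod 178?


F(k) mod 178 for k=1..81:
1, 1, 2, 3, 5, 8, 13, 21, 34, 55, 89, 144, 55, 21, 76, 97, 173, 92, 87, 1, 88, 89, 177, 88, 87, 175, 84, 81, 165, 68, 55, 123, 0, 123, 123, 68, 13, 81, 94, 175, 91, 88, 1, 89, 90, 1, 91, 92, 5, 97, 102, 21, 123, 144, 89, 55, 144, 21, 165, 8, 173, 3, 176, 1, 177, 0, 177, 177, 176, 175, 173, 170, 165, 157, 144, 123, 89, 34, 123, 157, 102
F(81) mod 178 = 102


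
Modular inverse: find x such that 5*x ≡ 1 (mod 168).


Use the extended Euclidean algorithm on (168, 5); each row r = 168*s + 5*t:
r=168, s=1, t=0
r=5, s=0, t=1
q=33: r=3, s=1, t=-33   [168*(1) + 5*(-33) = 3]
q=1: r=2, s=-1, t=34   [168*(-1) + 5*(34) = 2]
q=1: r=1, s=2, t=-67   [168*(2) + 5*(-67) = 1]
q=2: r=0, s=-5, t=168   [168*(-5) + 5*(168) = 0]
GCD = 1 with t = -67, so 5*(-67) ≡ 1 (mod 168)
Inverse = -67 mod 168 = 101
Check: 5 * 101 = 505 ≡ 1 (mod 168)

5^(-1) ≡ 101 (mod 168)


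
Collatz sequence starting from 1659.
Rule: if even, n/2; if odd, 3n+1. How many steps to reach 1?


1659 → 4978 → 2489 → 7468 → 3734 → 1867 → 5602 → 2801 → 8404 → 4202 → 2101 → 6304 → 3152 → 1576 → 788 → 394 → 197 → 592 → 296 → 148 → 74 → 37 → 112 → 56 → 28 → 14 → 7 → 22 → 11 → 34 → 17 → 52 → 26 → 13 → 40 → 20 → 10 → 5 → 16 → 8 → 4 → 2 → 1
Total steps = 42

42 steps


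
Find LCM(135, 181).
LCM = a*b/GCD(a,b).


GCD(135, 181) = 1
LCM = 135*181/1 = 24435/1 = 24435

LCM = 24435


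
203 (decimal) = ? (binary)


203 (base 10) = 203 (decimal)
203 (decimal) = 11001011 (base 2)


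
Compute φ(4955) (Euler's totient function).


4955 = 5 × 991
Prime factors: 5, 991
φ(4955) = 4955 × (1-1/5) × (1-1/991)
= 4955 × 4/5 × 990/991 = 3960

φ(4955) = 3960


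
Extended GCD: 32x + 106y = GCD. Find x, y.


Tabular extended Euclidean (each row: r = 32*s + 106*t):
r=32, s=1, t=0
r=106, s=0, t=1
q=0: r=32, s=1, t=0   [32*(1) + 106*(0) = 32]
q=3: r=10, s=-3, t=1   [32*(-3) + 106*(1) = 10]
q=3: r=2, s=10, t=-3   [32*(10) + 106*(-3) = 2]
q=5: r=0, s=-53, t=16   [32*(-53) + 106*(16) = 0]
GCD = 2; from the row with r=2: x=10, y=-3
Check: 32*(10) + 106*(-3) = 320 - 318 = 2

GCD = 2, x = 10, y = -3


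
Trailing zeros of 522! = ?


floor(522/5) = 104
floor(522/25) = 20
floor(522/125) = 4
Total = 128

128 trailing zeros


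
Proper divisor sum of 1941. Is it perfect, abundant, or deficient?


Proper divisors: 1, 3, 647
Sum = 1 + 3 + 647 = 651
651 < 1941 → deficient

s(1941) = 651 (deficient)


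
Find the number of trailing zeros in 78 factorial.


floor(78/5) = 15
floor(78/25) = 3
Total = 18

18 trailing zeros


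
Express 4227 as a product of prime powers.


4227 / 3 = 1409
1409 / 1409 = 1
4227 = 3 × 1409


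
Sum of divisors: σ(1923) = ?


Divisors of 1923: 1, 3, 641, 1923
Sum = 1 + 3 + 641 + 1923 = 2568

σ(1923) = 2568


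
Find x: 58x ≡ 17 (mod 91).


GCD(58, 91) = 1, unique solution
a^(-1) mod 91 = 11
x = 11 * 17 mod 91 = 5

x ≡ 5 (mod 91)


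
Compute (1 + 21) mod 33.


1 + 21 = 22
22 mod 33 = 22


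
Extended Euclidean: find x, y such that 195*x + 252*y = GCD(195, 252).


Tabular extended Euclidean (each row: r = 195*s + 252*t):
r=195, s=1, t=0
r=252, s=0, t=1
q=0: r=195, s=1, t=0   [195*(1) + 252*(0) = 195]
q=1: r=57, s=-1, t=1   [195*(-1) + 252*(1) = 57]
q=3: r=24, s=4, t=-3   [195*(4) + 252*(-3) = 24]
q=2: r=9, s=-9, t=7   [195*(-9) + 252*(7) = 9]
q=2: r=6, s=22, t=-17   [195*(22) + 252*(-17) = 6]
q=1: r=3, s=-31, t=24   [195*(-31) + 252*(24) = 3]
q=2: r=0, s=84, t=-65   [195*(84) + 252*(-65) = 0]
GCD = 3; from the row with r=3: x=-31, y=24
Check: 195*(-31) + 252*(24) = -6045 + 6048 = 3

GCD = 3, x = -31, y = 24


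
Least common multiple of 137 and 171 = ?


GCD(137, 171) = 1
LCM = 137*171/1 = 23427/1 = 23427

LCM = 23427


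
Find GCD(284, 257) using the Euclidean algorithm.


284 = 1 * 257 + 27
257 = 9 * 27 + 14
27 = 1 * 14 + 13
14 = 1 * 13 + 1
13 = 13 * 1 + 0
GCD = 1


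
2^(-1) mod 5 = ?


Use the extended Euclidean algorithm on (5, 2); each row r = 5*s + 2*t:
r=5, s=1, t=0
r=2, s=0, t=1
q=2: r=1, s=1, t=-2   [5*(1) + 2*(-2) = 1]
q=2: r=0, s=-2, t=5   [5*(-2) + 2*(5) = 0]
GCD = 1 with t = -2, so 2*(-2) ≡ 1 (mod 5)
Inverse = -2 mod 5 = 3
Check: 2 * 3 = 6 ≡ 1 (mod 5)

2^(-1) ≡ 3 (mod 5)


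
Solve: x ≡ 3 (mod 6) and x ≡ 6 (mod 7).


M = 6*7 = 42
M1 = M/6 = 7, M2 = M/7 = 6
M1^(-1) mod 6 = 1, M2^(-1) mod 7 = 6
x = 3*7*1 + 6*6*6 = 237
237 mod 42 = 27
Check: 27 mod 6 = 3 ✓, 27 mod 7 = 6 ✓

x ≡ 27 (mod 42)


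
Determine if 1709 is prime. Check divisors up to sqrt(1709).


Check divisors up to sqrt(1709) = 41.3401
No divisors found.
1709 is prime.

Yes, 1709 is prime


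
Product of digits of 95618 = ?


9 × 5 × 6 × 1 × 8 = 2160


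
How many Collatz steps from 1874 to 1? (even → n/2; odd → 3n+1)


1874 → 937 → 2812 → 1406 → 703 → 2110 → 1055 → 3166 → 1583 → 4750 → 2375 → 7126 → 3563 → 10690 → 5345 → 16036 → 8018 → 4009 → 12028 → 6014 → 3007 → 9022 → 4511 → 13534 → 6767 → 20302 → 10151 → 30454 → 15227 → 45682 → 22841 → 68524 → 34262 → 17131 → 51394 → 25697 → 77092 → 38546 → 19273 → 57820 → 28910 → 14455 → 43366 → 21683 → 65050 → 32525 → 97576 → 48788 → 24394 → 12197 → 36592 → 18296 → 9148 → 4574 → 2287 → 6862 → 3431 → 10294 → 5147 → 15442 → 7721 → 23164 → 11582 → 5791 → 17374 → 8687 → 26062 → 13031 → 39094 → 19547 → 58642 → 29321 → 87964 → 43982 → 21991 → 65974 → 32987 → 98962 → 49481 → 148444 → 74222 → 37111 → 111334 → 55667 → 167002 → 83501 → 250504 → 125252 → 62626 → 31313 → 93940 → 46970 → 23485 → 70456 → 35228 → 17614 → 8807 → 26422 → 13211 → 39634 → 19817 → 59452 → 29726 → 14863 → 44590 → 22295 → 66886 → 33443 → 100330 → 50165 → 150496 → 75248 → 37624 → 18812 → 9406 → 4703 → 14110 → 7055 → 21166 → 10583 → 31750 → 15875 → 47626 → 23813 → 71440 → 35720 → 17860 → 8930 → 4465 → 13396 → 6698 → 3349 → 10048 → 5024 → 2512 → 1256 → 628 → 314 → 157 → 472 → 236 → 118 → 59 → 178 → 89 → 268 → 134 → 67 → 202 → 101 → 304 → 152 → 76 → 38 → 19 → 58 → 29 → 88 → 44 → 22 → 11 → 34 → 17 → 52 → 26 → 13 → 40 → 20 → 10 → 5 → 16 → 8 → 4 → 2 → 1
Total steps = 174

174 steps


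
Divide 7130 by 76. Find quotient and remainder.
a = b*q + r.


7130 = 76 * 93 + 62
Check: 7068 + 62 = 7130

q = 93, r = 62
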